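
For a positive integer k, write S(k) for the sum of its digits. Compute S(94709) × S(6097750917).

1479

S(94709) = 9+4+7+0+9 = 29.
S(6097750917) = 6+0+9+7+7+5+0+9+1+7 = 51.
29 · 51 = 1479.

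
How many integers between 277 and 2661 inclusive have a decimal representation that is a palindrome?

The integers in [277, 2661] that have a decimal representation that is a palindrome: 282, 292, 303, 313, 323, 333, …, 2442, 2552.
88 qualify.

88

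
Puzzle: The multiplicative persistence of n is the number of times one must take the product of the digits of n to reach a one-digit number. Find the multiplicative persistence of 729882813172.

729882813172 → 5419008 → 0 (2 steps)

2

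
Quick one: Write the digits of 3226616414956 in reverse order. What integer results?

Reversing 3226616414956 gives 6594146166223.

6594146166223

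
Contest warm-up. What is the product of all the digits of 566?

180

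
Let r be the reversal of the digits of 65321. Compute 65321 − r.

Reverse of 65321 is 12356.
65321 − 12356 = 52965

52965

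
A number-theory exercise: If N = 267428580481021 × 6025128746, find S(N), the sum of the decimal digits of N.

110

267428580481021 × 6025128746 = 1611291627758174134529666
Sum of its 25 digits: 110.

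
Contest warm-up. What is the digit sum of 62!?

306

62! = 31469973260387937525653122354950764088012280797258232192163168247821107200000000000000
Sum of its 86 digits: 306.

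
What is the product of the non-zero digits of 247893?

2×4×7×8×9×3 = 12096

12096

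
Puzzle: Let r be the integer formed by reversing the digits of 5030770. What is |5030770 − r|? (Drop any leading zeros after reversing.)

4260465

Reverse of 5030770 is 770305.
|5030770 − 770305| = 4260465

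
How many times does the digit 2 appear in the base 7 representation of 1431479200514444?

2

1431479200514444 in base 7 is 610342650021504344.
The digit 2 appears 2 times.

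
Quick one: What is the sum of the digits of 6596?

6+5+9+6 = 26

26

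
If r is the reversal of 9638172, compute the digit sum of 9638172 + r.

27

Reversal of 9638172 is 2718369; 9638172 + 2718369 = 12356541.
Digit sum of 12356541: 1+2+3+5+6+5+4+1 = 27.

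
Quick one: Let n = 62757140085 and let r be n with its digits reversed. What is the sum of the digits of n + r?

36

Reversal of 62757140085 is 58004175726; 62757140085 + 58004175726 = 120761315811.
Digit sum of 120761315811: 1+2+0+7+6+1+3+1+5+8+1+1 = 36.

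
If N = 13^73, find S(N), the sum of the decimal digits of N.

13^73 = 2079048967884476080047788451088036024992192911702789306913218557391594777834401453
Sum of its 82 digits: 382.

382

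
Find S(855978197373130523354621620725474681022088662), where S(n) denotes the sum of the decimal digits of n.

193

8+5+5+9+7+8+1+9+7+3+7+3+1+3+0+5+2+3+3+5+4+6+2+1+6+2+0+7+2+5+4+7+4+6+8+1+0+2+2+0+8+8+6+6+2 = 193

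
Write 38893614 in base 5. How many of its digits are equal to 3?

2

38893614 in base 5 is 34424043424.
The digit 3 appears 2 times.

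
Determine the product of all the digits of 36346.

3×6×3×4×6 = 1296

1296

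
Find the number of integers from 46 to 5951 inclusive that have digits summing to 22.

244

The integers in [46, 5951] that have digits summing to 22: 499, 589, 598, 679, 688, 697, …, 5935, 5944.
244 qualify.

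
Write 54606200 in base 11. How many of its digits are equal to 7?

54606200 in base 11 is 289074A0.
The digit 7 appears 1 time.

1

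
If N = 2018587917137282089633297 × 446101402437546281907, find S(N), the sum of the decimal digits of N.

2018587917137282089633297 × 446101402437546281907 = 900494900778427004500716643192866611415857379
Sum of its 45 digits: 195.

195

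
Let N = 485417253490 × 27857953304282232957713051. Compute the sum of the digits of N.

485417253490 × 27857953304282232957713051 = 13522731180817351778137428527948297990
Sum of its 38 digits: 176.

176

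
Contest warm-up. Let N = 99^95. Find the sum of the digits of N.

972

99^95 = 3848960788934848611927795802824596789608451156087366034658627953530148126008534258032267383768627487094610968554286692697374726725853195657679460590239636893953692985541958490801973870359499
Sum of its 190 digits: 972.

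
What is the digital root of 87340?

4

8+7+3+4+0 = 22
2+2 = 4
(Equivalently, 87340 mod 9 = 4.)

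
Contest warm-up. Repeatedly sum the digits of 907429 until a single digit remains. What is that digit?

4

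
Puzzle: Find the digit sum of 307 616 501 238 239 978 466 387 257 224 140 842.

3+0+7+6+1+6+5+0+1+2+3+8+2+3+9+9+7+8+4+6+6+3+8+7+2+5+7+2+2+4+1+4+0+8+4+2 = 155

155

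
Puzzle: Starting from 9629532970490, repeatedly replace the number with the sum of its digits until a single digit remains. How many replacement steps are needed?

3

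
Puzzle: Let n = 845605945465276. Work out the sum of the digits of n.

8+4+5+6+0+5+9+4+5+4+6+5+2+7+6 = 76

76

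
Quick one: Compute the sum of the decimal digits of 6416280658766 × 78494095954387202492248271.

6416280658766 × 78494095954387202492248271 = 503640149699457135094802573260304493586
Sum of its 39 digits: 169.

169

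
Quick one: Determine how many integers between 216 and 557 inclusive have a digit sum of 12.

The integers in [216, 557] that have a digit sum of 12: 219, 228, 237, 246, 255, 264, …, 543, 552.
34 qualify.

34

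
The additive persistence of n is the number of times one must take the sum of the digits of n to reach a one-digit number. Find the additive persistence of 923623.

2

923623 → 25 → 7 (2 steps)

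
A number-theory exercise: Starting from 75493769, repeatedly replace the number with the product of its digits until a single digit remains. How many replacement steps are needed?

75493769 → 1428840 → 0 (2 steps)

2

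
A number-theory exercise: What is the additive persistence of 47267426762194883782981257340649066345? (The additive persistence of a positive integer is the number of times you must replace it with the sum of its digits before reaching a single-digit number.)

47267426762194883782981257340649066345 → 185 → 14 → 5 (3 steps)

3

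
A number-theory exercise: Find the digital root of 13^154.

4

The digital root of n equals n mod 9 (or 9 when 9 | n), so we need 13^154 mod 9.
13^154 ≡ 4 (mod 9), so the digital root is 4.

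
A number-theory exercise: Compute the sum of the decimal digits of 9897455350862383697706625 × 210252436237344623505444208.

9897455350862383697706625 × 210252436237344623505444208 = 2080964100069158687121882184234024520306811489478000
Sum of its 52 digits: 196.

196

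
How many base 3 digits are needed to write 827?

7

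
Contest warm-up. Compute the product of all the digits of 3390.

0

3×3×9×0 = 0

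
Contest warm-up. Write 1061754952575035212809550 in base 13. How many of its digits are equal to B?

2

1061754952575035212809550 in base 13 is 43B37449278446B1268A31.
The digit B appears 2 times.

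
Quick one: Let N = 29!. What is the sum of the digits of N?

126

29! = 8841761993739701954543616000000
Sum of its 31 digits: 126.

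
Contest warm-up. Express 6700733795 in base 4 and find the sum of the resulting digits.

6700733795 in base 4 is 12033121101111203.
Digit sum: 1+2+0+3+3+1+2+1+1+0+1+1+1+1+2+0+3 = 23.

23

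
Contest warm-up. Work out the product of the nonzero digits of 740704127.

10976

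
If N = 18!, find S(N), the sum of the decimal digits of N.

18! = 6402373705728000
Sum of its 16 digits: 54.

54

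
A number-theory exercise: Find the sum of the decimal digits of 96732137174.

9+6+7+3+2+1+3+7+1+7+4 = 50

50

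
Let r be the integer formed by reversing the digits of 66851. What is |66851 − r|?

Reverse of 66851 is 15866.
|66851 − 15866| = 50985

50985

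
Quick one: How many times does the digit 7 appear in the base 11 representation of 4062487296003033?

4062487296003033 in base 11 is A7748520684A787.
The digit 7 appears 4 times.

4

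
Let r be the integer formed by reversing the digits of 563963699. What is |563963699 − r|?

Reverse of 563963699 is 996369365.
|563963699 − 996369365| = 432405666

432405666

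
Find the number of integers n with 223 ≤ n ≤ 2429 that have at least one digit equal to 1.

The integers in [223, 2429] that have at least one digit equal to 1: 231, 241, 251, 261, 271, 281, …, 2419, 2421.
1309 qualify.

1309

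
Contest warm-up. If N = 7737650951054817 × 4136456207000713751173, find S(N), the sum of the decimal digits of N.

138

7737650951054817 × 4136456207000713751173 = 32006454304095673734341698941221050341
Sum of its 38 digits: 138.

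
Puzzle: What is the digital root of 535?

5+3+5 = 13
1+3 = 4

4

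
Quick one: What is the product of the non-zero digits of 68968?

20736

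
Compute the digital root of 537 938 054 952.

5+3+7+9+3+8+0+5+4+9+5+2 = 60
6+0 = 6
(Equivalently, 537 938 054 952 mod 9 = 6.)

6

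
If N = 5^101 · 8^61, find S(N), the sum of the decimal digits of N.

5^101 · 8^61 = 483570327845851669882470400000000000000000000000000000000000000000000000000000000000000000000000000000000000000000000000000000
Sum of its 126 digits: 124.

124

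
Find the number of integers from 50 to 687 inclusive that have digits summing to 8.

37

The integers in [50, 687] that have digits summing to 8: 53, 62, 71, 80, 107, 116, …, 611, 620.
37 qualify.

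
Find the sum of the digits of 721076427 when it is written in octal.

36

721076427 in base 8 is 5276540313.
Digit sum: 5+2+7+6+5+4+0+3+1+3 = 36.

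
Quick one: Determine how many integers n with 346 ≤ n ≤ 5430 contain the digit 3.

The integers in [346, 5430] that contain the digit 3: 346, 347, 348, 349, 350, 351, …, 5423, 5430.
2142 qualify.

2142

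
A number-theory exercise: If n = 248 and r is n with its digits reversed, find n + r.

1090

Reverse of 248 is 842.
248 + 842 = 1090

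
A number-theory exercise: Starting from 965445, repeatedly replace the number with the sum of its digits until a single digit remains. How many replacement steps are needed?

965445 → 33 → 6 (2 steps)

2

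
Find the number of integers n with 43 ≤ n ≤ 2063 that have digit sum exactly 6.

The integers in [43, 2063] that have digit sum exactly 6: 51, 60, 105, 114, 123, 132, …, 2031, 2040.
49 qualify.

49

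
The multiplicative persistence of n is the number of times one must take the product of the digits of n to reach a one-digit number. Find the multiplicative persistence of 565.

565 → 150 → 0 (2 steps)

2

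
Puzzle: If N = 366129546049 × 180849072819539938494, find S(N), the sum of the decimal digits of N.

366129546049 × 180849072819539938494 = 66214188934800702177833600710206
Sum of its 32 digits: 120.

120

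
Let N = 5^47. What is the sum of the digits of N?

128

5^47 = 710542735760100185871124267578125
Sum of its 33 digits: 128.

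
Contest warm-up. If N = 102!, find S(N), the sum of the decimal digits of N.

630

102! = 961446671503512660926865558697259548455355905059659464369444714048531715130254590603314961882364451384985595980362059157503710042865532928000000000000000000000000
Sum of its 162 digits: 630.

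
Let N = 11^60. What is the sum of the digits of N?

298

11^60 = 304481639541418099574449295360278774639038415066698088621947601
Sum of its 63 digits: 298.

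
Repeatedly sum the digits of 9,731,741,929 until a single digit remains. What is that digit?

9+7+3+1+7+4+1+9+2+9 = 52
5+2 = 7

7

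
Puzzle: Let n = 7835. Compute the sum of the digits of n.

7+8+3+5 = 23

23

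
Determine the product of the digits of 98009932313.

9×8×0×0×9×9×3×2×3×1×3 = 0

0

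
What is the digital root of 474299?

8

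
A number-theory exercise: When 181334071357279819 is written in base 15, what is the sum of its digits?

69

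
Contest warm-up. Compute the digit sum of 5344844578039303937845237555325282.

5+3+4+4+8+4+4+5+7+8+0+3+9+3+0+3+9+3+7+8+4+5+2+3+7+5+5+5+3+2+5+2+8+2 = 155

155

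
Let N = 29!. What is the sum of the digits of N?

126

29! = 8841761993739701954543616000000
Sum of its 31 digits: 126.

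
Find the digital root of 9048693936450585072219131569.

9+0+4+8+6+9+3+9+3+6+4+5+0+5+8+5+0+7+2+2+1+9+1+3+1+5+6+9 = 130
1+3+0 = 4

4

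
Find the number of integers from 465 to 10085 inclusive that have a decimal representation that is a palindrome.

144

The integers in [465, 10085] that have a decimal representation that is a palindrome: 474, 484, 494, 505, 515, 525, …, 9999, 10001.
144 qualify.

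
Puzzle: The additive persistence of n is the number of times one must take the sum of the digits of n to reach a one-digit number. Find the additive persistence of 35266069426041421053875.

3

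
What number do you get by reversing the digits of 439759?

Reversing 439759 gives 957934.

957934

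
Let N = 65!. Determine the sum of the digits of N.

351

65! = 8247650592082470666723170306785496252186258551345437492922123134388955774976000000000000000
Sum of its 91 digits: 351.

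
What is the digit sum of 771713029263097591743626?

107

7+7+1+7+1+3+0+2+9+2+6+3+0+9+7+5+9+1+7+4+3+6+2+6 = 107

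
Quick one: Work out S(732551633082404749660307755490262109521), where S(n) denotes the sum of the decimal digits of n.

7+3+2+5+5+1+6+3+3+0+8+2+4+0+4+7+4+9+6+6+0+3+0+7+7+5+5+4+9+0+2+6+2+1+0+9+5+2+1 = 153

153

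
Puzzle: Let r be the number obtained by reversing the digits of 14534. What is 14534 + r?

58075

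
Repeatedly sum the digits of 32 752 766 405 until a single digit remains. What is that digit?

3+2+7+5+2+7+6+6+4+0+5 = 47
4+7 = 11
1+1 = 2
(Equivalently, 32 752 766 405 mod 9 = 2.)

2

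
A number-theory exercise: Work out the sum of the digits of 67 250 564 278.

52

6+7+2+5+0+5+6+4+2+7+8 = 52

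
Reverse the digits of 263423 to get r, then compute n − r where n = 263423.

-60939

Reverse of 263423 is 324362.
263423 − 324362 = -60939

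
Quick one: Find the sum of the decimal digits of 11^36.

11^36 = 30912680532870672635673352936887453361
Sum of its 38 digits: 172.

172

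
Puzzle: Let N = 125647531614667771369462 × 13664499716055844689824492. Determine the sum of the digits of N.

197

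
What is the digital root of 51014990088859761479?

2

5+1+0+1+4+9+9+0+0+8+8+8+5+9+7+6+1+4+7+9 = 101
1+0+1 = 2
(Equivalently, 51014990088859761479 mod 9 = 2.)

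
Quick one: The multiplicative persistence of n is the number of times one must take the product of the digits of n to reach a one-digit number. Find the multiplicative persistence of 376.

376 → 126 → 12 → 2 (3 steps)

3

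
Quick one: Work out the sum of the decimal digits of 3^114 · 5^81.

3^114 · 5^81 = 1019514458605843061826560734329425485706498649028067487755003921550659047590148276185573195107281208038330078125
Sum of its 112 digits: 477.

477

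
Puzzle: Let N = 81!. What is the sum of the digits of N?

81! = 5797126020747367985879734231578109105412357244731625958745865049716390179693892056256184534249745940480000000000000000000
Sum of its 121 digits: 486.

486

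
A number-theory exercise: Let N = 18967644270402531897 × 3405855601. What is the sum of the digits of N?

18967644270402531897 × 3405855601 = 64601057476126021785978605097
Sum of its 29 digits: 129.

129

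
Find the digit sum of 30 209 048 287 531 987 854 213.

3+0+2+0+9+0+4+8+2+8+7+5+3+1+9+8+7+8+5+4+2+1+3 = 99

99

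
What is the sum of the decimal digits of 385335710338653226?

73

3+8+5+3+3+5+7+1+0+3+3+8+6+5+3+2+2+6 = 73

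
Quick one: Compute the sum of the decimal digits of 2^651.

908

2^651 = 9343878384890255807777119448474196633381331982845050737826186276657715542443371287564109437577976626746659450006721346172290467269376897020421450382791094657540085093089822617769726345721044533248
Sum of its 196 digits: 908.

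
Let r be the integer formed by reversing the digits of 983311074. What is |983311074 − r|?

Reverse of 983311074 is 470113389.
|983311074 − 470113389| = 513197685

513197685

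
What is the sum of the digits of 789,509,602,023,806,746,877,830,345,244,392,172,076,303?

180

7+8+9+5+0+9+6+0+2+0+2+3+8+0+6+7+4+6+8+7+7+8+3+0+3+4+5+2+4+4+3+9+2+1+7+2+0+7+6+3+0+3 = 180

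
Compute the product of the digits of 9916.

9×9×1×6 = 486

486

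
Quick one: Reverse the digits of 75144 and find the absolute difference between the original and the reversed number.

30987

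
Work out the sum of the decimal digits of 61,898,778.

54

6+1+8+9+8+7+7+8 = 54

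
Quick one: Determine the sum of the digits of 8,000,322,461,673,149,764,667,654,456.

8+0+0+0+3+2+2+4+6+1+6+7+3+1+4+9+7+6+4+6+6+7+6+5+4+4+5+6 = 122

122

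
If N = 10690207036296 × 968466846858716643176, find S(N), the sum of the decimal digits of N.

120

10690207036296 × 968466846858716643176 = 10353111100708453343480556712716096
Sum of its 35 digits: 120.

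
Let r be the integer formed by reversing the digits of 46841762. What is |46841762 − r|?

20126898

Reverse of 46841762 is 26714864.
|46841762 − 26714864| = 20126898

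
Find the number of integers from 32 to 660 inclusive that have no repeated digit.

The integers in [32, 660] that have no repeated digit: 32, 34, 35, 36, 37, 38, …, 658, 659.
469 qualify.

469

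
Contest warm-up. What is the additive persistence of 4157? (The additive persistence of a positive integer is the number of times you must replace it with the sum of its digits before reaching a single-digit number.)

4157 → 17 → 8 (2 steps)

2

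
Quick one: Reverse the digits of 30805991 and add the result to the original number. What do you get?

Reverse of 30805991 is 19950803.
30805991 + 19950803 = 50756794

50756794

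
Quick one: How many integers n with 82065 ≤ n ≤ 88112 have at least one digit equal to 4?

2359

The integers in [82065, 88112] that have at least one digit equal to 4: 82074, 82084, 82094, 82104, 82114, 82124, …, 88094, 88104.
2359 qualify.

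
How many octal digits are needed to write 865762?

865762 in base 8 is 3232742, which has 7 digits.

7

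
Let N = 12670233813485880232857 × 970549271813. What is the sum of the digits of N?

147

12670233813485880232857 × 970549271813 = 12297086201379171119156692226559741
Sum of its 35 digits: 147.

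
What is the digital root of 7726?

7+7+2+6 = 22
2+2 = 4

4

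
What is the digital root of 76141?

7+6+1+4+1 = 19
1+9 = 10
1+0 = 1

1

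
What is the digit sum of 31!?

135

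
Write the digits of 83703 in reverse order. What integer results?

Reversing 83703 gives 30738.

30738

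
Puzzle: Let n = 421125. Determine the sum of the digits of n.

15

4+2+1+1+2+5 = 15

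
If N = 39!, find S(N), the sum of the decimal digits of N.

39! = 20397882081197443358640281739902897356800000000
Sum of its 47 digits: 189.

189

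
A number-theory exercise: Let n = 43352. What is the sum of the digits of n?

4+3+3+5+2 = 17

17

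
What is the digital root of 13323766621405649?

1+3+3+2+3+7+6+6+6+2+1+4+0+5+6+4+9 = 68
6+8 = 14
1+4 = 5

5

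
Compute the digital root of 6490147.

4

6+4+9+0+1+4+7 = 31
3+1 = 4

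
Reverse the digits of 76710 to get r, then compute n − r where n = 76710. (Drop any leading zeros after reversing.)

74943

Reverse of 76710 is 1767.
76710 − 1767 = 74943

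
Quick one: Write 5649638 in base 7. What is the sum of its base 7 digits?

20

5649638 in base 7 is 66010151.
Digit sum: 6+6+0+1+0+1+5+1 = 20.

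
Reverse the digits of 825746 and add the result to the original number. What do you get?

Reverse of 825746 is 647528.
825746 + 647528 = 1473274

1473274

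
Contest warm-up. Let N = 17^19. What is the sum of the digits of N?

98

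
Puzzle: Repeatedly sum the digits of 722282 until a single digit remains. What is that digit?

7+2+2+2+8+2 = 23
2+3 = 5

5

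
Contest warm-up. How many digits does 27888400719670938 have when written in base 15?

27888400719670938 in base 15 is E4E2B482D456E3, which has 14 digits.

14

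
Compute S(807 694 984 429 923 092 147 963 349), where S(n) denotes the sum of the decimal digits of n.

8+0+7+6+9+4+9+8+4+4+2+9+9+2+3+0+9+2+1+4+7+9+6+3+3+4+9 = 141

141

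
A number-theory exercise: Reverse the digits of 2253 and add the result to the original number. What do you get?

5775

Reverse of 2253 is 3522.
2253 + 3522 = 5775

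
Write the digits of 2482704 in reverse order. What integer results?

4072842

Reversing 2482704 gives 4072842.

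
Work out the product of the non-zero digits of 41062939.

11664

4×1×6×2×9×3×9 = 11664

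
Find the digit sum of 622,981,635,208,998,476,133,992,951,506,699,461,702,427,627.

220

6+2+2+9+8+1+6+3+5+2+0+8+9+9+8+4+7+6+1+3+3+9+9+2+9+5+1+5+0+6+6+9+9+4+6+1+7+0+2+4+2+7+6+2+7 = 220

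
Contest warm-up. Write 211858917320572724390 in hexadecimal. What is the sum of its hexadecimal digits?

125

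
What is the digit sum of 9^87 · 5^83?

9^87 · 5^83 = 1080459969465791292063122910106785595342415295861572722640191517022924109628537495749891082538103885719860119962731914711184799671173095703125
Sum of its 142 digits: 630.

630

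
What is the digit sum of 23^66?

23^66 = 748233549237974650065756844797564034410647793858453279309526582999549343822862485852214289
Sum of its 90 digits: 451.

451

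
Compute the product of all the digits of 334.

3×3×4 = 36

36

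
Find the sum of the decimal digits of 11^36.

11^36 = 30912680532870672635673352936887453361
Sum of its 38 digits: 172.

172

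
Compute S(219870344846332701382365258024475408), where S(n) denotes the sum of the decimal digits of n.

148

2+1+9+8+7+0+3+4+4+8+4+6+3+3+2+7+0+1+3+8+2+3+6+5+2+5+8+0+2+4+4+7+5+4+0+8 = 148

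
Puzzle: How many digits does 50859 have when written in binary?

50859 in base 2 is 1100011010101011, which has 16 digits.

16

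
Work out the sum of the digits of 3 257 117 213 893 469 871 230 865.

3+2+5+7+1+1+7+2+1+3+8+9+3+4+6+9+8+7+1+2+3+0+8+6+5 = 111

111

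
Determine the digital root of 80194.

8+0+1+9+4 = 22
2+2 = 4

4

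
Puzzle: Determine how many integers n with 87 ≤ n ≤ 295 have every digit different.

152

The integers in [87, 295] that have every digit different: 87, 89, 90, 91, 92, 93, …, 294, 295.
152 qualify.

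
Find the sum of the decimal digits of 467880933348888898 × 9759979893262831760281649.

182

467880933348888898 × 9759979893262831760281649 = 4566508501926202767685237274102581689232802
Sum of its 43 digits: 182.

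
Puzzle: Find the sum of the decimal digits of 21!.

63

21! = 51090942171709440000
Sum of its 20 digits: 63.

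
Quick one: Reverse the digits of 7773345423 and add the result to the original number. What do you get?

Reverse of 7773345423 is 3245433777.
7773345423 + 3245433777 = 11018779200

11018779200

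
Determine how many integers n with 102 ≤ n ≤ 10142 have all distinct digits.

The integers in [102, 10142] that have all distinct digits: 102, 103, 104, 105, 106, 107, …, 9875, 9876.
5184 qualify.

5184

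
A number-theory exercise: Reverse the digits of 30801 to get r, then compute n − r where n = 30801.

Reverse of 30801 is 10803.
30801 − 10803 = 19998

19998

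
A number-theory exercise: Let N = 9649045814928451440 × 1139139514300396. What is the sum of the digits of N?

9649045814928451440 × 1139139514300396 = 10991609363079864884755447258770240
Sum of its 35 digits: 168.

168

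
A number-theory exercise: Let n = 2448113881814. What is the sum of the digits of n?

53

2+4+4+8+1+1+3+8+8+1+8+1+4 = 53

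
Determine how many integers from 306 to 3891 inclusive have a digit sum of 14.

271

The integers in [306, 3891] that have a digit sum of 14: 329, 338, 347, 356, 365, 374, …, 3821, 3830.
271 qualify.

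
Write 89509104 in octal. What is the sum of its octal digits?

34

89509104 in base 8 is 525346360.
Digit sum: 5+2+5+3+4+6+3+6+0 = 34.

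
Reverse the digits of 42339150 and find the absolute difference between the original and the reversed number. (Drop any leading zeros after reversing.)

37145826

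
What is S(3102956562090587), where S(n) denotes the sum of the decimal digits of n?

3+1+0+2+9+5+6+5+6+2+0+9+0+5+8+7 = 68

68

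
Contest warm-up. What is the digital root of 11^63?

8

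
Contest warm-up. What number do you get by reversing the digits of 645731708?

807137546

Reversing 645731708 gives 807137546.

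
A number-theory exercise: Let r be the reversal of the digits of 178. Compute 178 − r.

Reverse of 178 is 871.
178 − 871 = -693

-693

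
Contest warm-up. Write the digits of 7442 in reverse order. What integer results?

2447

Reversing 7442 gives 2447.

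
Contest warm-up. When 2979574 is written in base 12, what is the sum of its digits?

48

2979574 in base 12 is BB835A.
Digit sum: 11+11+8+3+5+10 = 48.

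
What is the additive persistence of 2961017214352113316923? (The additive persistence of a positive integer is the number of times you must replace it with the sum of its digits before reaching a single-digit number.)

2961017214352113316923 → 72 → 9 (2 steps)

2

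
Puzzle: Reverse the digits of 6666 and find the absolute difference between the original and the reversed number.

0

Reverse of 6666 is 6666.
|6666 − 6666| = 0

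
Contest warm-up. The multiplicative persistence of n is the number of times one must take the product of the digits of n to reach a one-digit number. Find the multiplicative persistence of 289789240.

1

289789240 → 0 (1 step)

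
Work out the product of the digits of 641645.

2880

6×4×1×6×4×5 = 2880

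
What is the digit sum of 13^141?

13^141 = 11641600059418047878364056731247086617348372107489125528753257232570583706132062525065515676173622368340320886665787162830193974023763081345193347378614050813
Sum of its 158 digits: 658.

658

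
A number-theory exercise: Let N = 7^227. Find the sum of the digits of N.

7^227 = 687472108787547346651410678101574936948350526803328824189757306010970532103782266988073559911093461417589708196261842505327657144442343817158237720085847150340110477295543842671071673633299543
Sum of its 192 digits: 841.

841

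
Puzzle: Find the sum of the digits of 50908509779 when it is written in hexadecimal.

59

50908509779 in base 16 is BDA623653.
Digit sum: 11+13+10+6+2+3+6+5+3 = 59.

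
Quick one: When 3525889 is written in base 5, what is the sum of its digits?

17

3525889 in base 5 is 1400312024.
Digit sum: 1+4+0+0+3+1+2+0+2+4 = 17.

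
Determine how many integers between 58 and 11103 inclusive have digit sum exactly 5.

The integers in [58, 11103] that have digit sum exactly 5: 104, 113, 122, 131, 140, 203, …, 11030, 11102.
70 qualify.

70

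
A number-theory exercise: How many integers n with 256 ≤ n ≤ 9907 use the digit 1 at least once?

The integers in [256, 9907] that use the digit 1 at least once: 261, 271, 281, 291, 301, 310, …, 9891, 9901.
3287 qualify.

3287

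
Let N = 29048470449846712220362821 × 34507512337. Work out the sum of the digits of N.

141

29048470449846712220362821 × 34507512337 = 1002390452419065361703058708273622677
Sum of its 37 digits: 141.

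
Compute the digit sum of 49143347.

35

4+9+1+4+3+3+4+7 = 35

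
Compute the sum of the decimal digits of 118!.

118! = 468452584975429065657431236280838416439267950499862031533310318788629800927518416622330123618486343228862579684398745837012213486653229822121742374957258403779058860032000000000000000000000000000
Sum of its 195 digits: 756.

756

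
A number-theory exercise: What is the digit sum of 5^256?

805

5^256 = 86361685550944446253863518628003995711160003644362813850237034701685918031624270579715075034722882265605472939461496635969950989468319466936530037770580747746862471103668212890625
Sum of its 179 digits: 805.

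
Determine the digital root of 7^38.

4

The digital root of n equals n mod 9 (or 9 when 9 | n), so we need 7^38 mod 9.
7^38 ≡ 4 (mod 9), so the digital root is 4.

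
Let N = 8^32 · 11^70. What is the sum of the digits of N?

457

8^32 · 11^70 = 625702002384516674329077161009950885370386531476017355404086837594236328533389967428497934016405569536
Sum of its 102 digits: 457.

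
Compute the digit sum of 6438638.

6+4+3+8+6+3+8 = 38

38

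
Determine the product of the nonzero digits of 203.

2×3 = 6

6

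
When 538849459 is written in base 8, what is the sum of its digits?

538849459 in base 8 is 4007430263.
Digit sum: 4+0+0+7+4+3+0+2+6+3 = 29.

29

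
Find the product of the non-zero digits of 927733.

7938

9×2×7×7×3×3 = 7938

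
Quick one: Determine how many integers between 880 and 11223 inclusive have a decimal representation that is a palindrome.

115

The integers in [880, 11223] that have a decimal representation that is a palindrome: 888, 898, 909, 919, 929, 939, …, 11111, 11211.
115 qualify.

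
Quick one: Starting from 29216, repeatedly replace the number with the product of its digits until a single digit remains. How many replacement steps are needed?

29216 → 216 → 12 → 2 (3 steps)

3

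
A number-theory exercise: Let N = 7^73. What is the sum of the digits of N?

7^73 = 49221735352184872959961855190338177606846542622561400857262407
Sum of its 62 digits: 277.

277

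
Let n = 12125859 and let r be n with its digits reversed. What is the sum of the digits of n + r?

48

Reversal of 12125859 is 95852121; 12125859 + 95852121 = 107977980.
Digit sum of 107977980: 1+0+7+9+7+7+9+8+0 = 48.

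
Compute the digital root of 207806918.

5

2+0+7+8+0+6+9+1+8 = 41
4+1 = 5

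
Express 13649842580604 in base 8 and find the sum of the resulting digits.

41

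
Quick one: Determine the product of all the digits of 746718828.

1204224

7×4×6×7×1×8×8×2×8 = 1204224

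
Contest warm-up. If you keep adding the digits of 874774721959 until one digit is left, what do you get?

7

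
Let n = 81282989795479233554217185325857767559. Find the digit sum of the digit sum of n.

First digit sum: 203.
2+0+3 = 5.

5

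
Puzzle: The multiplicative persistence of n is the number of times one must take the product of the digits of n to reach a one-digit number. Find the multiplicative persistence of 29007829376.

1

29007829376 → 0 (1 step)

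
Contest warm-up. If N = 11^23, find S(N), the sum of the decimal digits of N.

95

11^23 = 895430243255237372246531
Sum of its 24 digits: 95.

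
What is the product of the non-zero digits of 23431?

72

2×3×4×3×1 = 72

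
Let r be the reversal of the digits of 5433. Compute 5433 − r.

Reverse of 5433 is 3345.
5433 − 3345 = 2088

2088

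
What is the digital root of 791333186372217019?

1

7+9+1+3+3+3+1+8+6+3+7+2+2+1+7+0+1+9 = 73
7+3 = 10
1+0 = 1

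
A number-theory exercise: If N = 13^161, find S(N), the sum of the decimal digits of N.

13^161 = 221248187410890162249187561386945744884598172214129548355881592504443547592723474415755207776779157247995277583692299821537559846782459235302117249843386710558382148687263697795213
Sum of its 180 digits: 871.

871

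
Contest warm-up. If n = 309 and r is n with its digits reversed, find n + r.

Reverse of 309 is 903.
309 + 903 = 1212

1212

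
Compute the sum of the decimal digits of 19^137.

748

19^137 = 15461204716095306750605160446470484190931382792276390424246183665661474251955413414244688412361519286054559763168051221758800060897119839208767043379041459225924109209969236339
Sum of its 176 digits: 748.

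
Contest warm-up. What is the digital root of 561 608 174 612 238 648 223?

4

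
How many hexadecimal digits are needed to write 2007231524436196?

13

2007231524436196 in base 16 is 7219101FEF8E4, which has 13 digits.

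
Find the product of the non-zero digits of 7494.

7×4×9×4 = 1008

1008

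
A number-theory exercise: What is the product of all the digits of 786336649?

3919104

7×8×6×3×3×6×6×4×9 = 3919104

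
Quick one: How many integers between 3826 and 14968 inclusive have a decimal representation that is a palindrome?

112

The integers in [3826, 14968] that have a decimal representation that is a palindrome: 3883, 3993, 4004, 4114, 4224, 4334, …, 14841, 14941.
112 qualify.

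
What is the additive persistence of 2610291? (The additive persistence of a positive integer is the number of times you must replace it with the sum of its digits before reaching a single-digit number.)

2

2610291 → 21 → 3 (2 steps)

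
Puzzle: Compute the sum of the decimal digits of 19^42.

217

19^42 = 510095203738582479622335815880298130716653502143703561
Sum of its 54 digits: 217.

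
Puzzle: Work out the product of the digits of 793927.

23814

7×9×3×9×2×7 = 23814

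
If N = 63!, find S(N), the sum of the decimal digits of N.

63! = 1982608315404440064116146708361898137544773690227268628106279599612729753600000000000000
Sum of its 88 digits: 333.

333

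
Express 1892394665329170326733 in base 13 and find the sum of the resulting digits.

129

1892394665329170326733 in base 13 is 13A9C0347263A3CB7B96.
Digit sum: 1+3+10+9+12+0+3+4+7+2+6+3+10+3+12+11+7+11+9+6 = 129.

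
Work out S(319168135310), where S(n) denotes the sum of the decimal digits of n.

41

3+1+9+1+6+8+1+3+5+3+1+0 = 41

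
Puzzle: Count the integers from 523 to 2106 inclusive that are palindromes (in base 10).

The integers in [523, 2106] that are palindromes (in base 10): 525, 535, 545, 555, 565, 575, …, 1991, 2002.
59 qualify.

59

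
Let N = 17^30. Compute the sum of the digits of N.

17^30 = 8193465725814765556554001028792218849
Sum of its 37 digits: 172.

172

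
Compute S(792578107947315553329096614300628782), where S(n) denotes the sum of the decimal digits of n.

164

7+9+2+5+7+8+1+0+7+9+4+7+3+1+5+5+5+3+3+2+9+0+9+6+6+1+4+3+0+0+6+2+8+7+8+2 = 164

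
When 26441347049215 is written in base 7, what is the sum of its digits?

26441347049215 in base 7 is 5366216141403100.
Digit sum: 5+3+6+6+2+1+6+1+4+1+4+0+3+1+0+0 = 43.

43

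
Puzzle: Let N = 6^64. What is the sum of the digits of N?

6^64 = 63340286662973277706162286946811886609896461828096
Sum of its 50 digits: 252.

252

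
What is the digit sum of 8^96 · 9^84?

8^96 · 9^84 = 71286869607886877989915410790994760764510479735183358746410712247475687359962569736238327116285864200784975776888372255059877772730501807784886518983883078486108143616
Sum of its 167 digits: 855.

855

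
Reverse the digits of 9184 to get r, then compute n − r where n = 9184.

Reverse of 9184 is 4819.
9184 − 4819 = 4365

4365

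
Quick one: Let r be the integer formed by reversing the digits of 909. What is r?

Reversing 909 gives 909.

909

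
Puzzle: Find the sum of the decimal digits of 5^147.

458

5^147 = 5605193857299268283694918333159664525121047767506063087028273135559164330743442405946552753448486328125
Sum of its 103 digits: 458.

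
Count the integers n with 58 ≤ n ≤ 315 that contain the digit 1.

130

The integers in [58, 315] that contain the digit 1: 61, 71, 81, 91, 100, 101, …, 314, 315.
130 qualify.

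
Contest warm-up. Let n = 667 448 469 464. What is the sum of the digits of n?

6+6+7+4+4+8+4+6+9+4+6+4 = 68

68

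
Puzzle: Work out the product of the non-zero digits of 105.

5

1×5 = 5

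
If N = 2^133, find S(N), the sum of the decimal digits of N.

191

2^133 = 10889035741470030830827987437816582766592
Sum of its 41 digits: 191.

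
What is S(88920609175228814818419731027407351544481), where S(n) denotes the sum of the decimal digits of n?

177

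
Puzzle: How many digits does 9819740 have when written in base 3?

9819740 in base 3 is 200110220011002, which has 15 digits.

15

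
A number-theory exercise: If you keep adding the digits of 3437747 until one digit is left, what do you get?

8

3+4+3+7+7+4+7 = 35
3+5 = 8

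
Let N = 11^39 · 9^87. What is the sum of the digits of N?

540

11^39 · 9^87 = 4299451382608499786535233013134361415178055834516064686106642086357495621694311987402490735187021229538607192511808533825579
Sum of its 124 digits: 540.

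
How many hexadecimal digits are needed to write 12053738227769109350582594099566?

26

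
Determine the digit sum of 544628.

29

5+4+4+6+2+8 = 29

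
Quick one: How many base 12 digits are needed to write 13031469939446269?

13031469939446269 in base 12 is A19696217A85051, which has 15 digits.

15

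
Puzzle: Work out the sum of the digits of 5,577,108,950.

47

5+5+7+7+1+0+8+9+5+0 = 47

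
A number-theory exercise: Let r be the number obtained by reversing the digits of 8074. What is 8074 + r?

Reverse of 8074 is 4708.
8074 + 4708 = 12782

12782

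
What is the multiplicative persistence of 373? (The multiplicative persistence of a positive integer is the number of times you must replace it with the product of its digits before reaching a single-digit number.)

3

373 → 63 → 18 → 8 (3 steps)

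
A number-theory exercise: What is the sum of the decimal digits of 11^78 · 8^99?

11^78 · 8^99 = 431060426760524311166276672776832698989222390050937896726458318932166247677719734410782498321044621409918070410364627711990164108155692048820080470871147635957917844242432
Sum of its 171 digits: 746.

746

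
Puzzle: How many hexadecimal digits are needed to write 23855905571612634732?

23855905571612634732 in base 16 is 14B1133B92F3BAE6C, which has 17 digits.

17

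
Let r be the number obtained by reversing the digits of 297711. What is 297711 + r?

Reverse of 297711 is 117792.
297711 + 117792 = 415503

415503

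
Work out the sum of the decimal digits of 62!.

306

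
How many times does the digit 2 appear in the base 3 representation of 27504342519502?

5

27504342519502 in base 3 is 10121101101111220212001011011.
The digit 2 appears 5 times.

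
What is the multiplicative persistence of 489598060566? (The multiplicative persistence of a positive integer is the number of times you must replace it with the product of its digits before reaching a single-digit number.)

489598060566 → 0 (1 step)

1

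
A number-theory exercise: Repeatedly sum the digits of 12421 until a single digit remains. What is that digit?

1+2+4+2+1 = 10
1+0 = 1
(Equivalently, 12421 mod 9 = 1.)

1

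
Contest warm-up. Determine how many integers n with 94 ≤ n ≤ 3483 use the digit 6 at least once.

The integers in [94, 3483] that use the digit 6 at least once: 96, 106, 116, 126, 136, 146, …, 3469, 3476.
888 qualify.

888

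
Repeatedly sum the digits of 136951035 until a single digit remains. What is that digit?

1+3+6+9+5+1+0+3+5 = 33
3+3 = 6
(Equivalently, 136951035 mod 9 = 6.)

6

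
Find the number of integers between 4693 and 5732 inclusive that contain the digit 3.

The integers in [4693, 5732] that contain the digit 3: 4693, 4703, 4713, 4723, 4730, 4731, …, 5731, 5732.
278 qualify.

278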